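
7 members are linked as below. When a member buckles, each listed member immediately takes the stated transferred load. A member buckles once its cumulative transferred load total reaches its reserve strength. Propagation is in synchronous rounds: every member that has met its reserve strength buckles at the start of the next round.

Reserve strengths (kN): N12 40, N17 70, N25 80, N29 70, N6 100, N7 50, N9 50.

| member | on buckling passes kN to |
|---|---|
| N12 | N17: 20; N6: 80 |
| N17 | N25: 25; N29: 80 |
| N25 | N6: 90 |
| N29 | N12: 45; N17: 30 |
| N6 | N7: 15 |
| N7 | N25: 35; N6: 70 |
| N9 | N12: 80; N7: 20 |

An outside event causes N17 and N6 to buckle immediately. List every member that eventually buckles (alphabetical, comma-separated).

Round 1 — N17, N6 buckle (initial).
  N25: +25 → 25 < 80
  N29: +80 → 80 ≥ 70
  N7: +15 → 15 < 50
Round 2 — N29 buckles.
  N12: +45 → 45 ≥ 40
Round 3 — N12 buckles.
No further bucklings.

N12, N17, N29, N6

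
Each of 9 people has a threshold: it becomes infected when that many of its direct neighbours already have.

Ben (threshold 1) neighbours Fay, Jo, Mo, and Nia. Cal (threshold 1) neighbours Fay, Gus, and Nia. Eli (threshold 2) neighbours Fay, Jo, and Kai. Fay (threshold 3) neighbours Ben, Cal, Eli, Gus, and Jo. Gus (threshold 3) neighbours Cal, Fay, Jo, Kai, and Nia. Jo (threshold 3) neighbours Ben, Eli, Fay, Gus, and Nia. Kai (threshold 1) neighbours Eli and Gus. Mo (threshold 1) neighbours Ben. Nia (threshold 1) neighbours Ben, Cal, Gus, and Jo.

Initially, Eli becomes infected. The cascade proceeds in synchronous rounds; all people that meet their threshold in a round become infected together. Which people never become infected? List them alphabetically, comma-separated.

Round 1 — Eli becomes infected (initial).
Round 2 — checking thresholds:
  Fay: 1 of 5 neighbours < 3, below threshold.
  Jo: 1 of 5 neighbours < 3, below threshold.
  Kai: 1 of 2 neighbours ≥ 1, becomes infected.
Round 3 — no new infections; cascade stops.

Ben, Cal, Fay, Gus, Jo, Mo, Nia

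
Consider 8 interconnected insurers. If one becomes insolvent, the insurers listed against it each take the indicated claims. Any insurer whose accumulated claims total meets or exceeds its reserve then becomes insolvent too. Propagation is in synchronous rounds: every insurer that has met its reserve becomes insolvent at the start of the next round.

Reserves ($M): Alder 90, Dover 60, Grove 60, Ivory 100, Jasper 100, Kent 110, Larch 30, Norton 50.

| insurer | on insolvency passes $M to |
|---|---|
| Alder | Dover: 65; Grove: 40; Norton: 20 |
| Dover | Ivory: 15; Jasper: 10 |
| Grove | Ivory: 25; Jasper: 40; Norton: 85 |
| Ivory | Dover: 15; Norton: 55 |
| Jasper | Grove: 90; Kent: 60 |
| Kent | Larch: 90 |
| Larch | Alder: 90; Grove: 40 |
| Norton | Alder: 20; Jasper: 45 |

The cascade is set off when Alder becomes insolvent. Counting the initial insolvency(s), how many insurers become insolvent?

Round 1 — Alder becomes insolvent (initial).
  Dover: +65 → 65 ≥ 60
  Grove: +40 → 40 < 60
  Norton: +20 → 20 < 50
Round 2 — Dover becomes insolvent.
  Ivory: +15 → 15 < 100
  Jasper: +10 → 10 < 100
No further insolvencies.

2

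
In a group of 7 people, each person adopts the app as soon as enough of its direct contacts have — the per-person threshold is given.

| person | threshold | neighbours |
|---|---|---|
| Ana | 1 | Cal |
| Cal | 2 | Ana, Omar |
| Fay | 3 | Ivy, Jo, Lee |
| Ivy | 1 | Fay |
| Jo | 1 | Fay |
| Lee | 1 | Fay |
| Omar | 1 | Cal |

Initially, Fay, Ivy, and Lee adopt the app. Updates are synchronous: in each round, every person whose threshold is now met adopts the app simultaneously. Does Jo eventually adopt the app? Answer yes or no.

Round 1 — Fay, Ivy, Lee adopt the app (initial).
Round 2 — checking thresholds:
  Jo: 1 of 1 neighbours ≥ 1, adopts the app.
Round 3 — no new adoptions; cascade stops.

yes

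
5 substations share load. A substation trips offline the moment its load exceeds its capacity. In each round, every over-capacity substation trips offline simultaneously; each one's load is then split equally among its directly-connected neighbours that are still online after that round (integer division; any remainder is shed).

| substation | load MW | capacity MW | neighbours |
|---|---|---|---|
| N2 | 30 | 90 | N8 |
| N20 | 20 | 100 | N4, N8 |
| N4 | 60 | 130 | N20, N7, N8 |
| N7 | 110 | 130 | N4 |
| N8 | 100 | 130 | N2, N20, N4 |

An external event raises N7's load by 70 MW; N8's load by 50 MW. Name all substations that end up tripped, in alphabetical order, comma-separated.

Round 1 — N7 at 180 > 130; N8 at 150 > 130. N7, N8 trip offline.
  N7 sheds 180 MW to N4: 180 each.
    N4: 60+180 = 240 > 130
  N8 sheds 150 MW to N2, N20, N4: 50 each.
    N2: 30+50 = 80 ≤ 90
    N20: 20+50 = 70 ≤ 100
    N4: 240+50 = 290 > 130
Round 2 — N4 trips offline.
  N4 sheds 290 MW to N20: 290 each.
    N20: 70+290 = 360 > 100
Round 3 — N20 trips offline.
  N20 sheds 360 MW: no online neighbours, lost.
No further trips.

N20, N4, N7, N8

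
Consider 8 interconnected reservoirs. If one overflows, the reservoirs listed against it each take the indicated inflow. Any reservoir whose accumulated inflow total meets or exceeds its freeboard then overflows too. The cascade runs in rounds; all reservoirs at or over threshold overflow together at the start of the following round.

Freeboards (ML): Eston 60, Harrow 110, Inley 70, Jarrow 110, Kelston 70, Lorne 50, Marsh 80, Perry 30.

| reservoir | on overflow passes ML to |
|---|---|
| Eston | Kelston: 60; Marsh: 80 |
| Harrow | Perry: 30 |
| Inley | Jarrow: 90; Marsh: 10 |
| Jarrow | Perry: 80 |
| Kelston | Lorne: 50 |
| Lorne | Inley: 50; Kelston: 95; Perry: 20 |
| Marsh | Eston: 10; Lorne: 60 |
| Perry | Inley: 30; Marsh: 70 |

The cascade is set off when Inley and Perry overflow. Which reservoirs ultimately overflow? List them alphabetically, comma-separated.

Round 1 — Inley, Perry overflow (initial).
  Jarrow: +90 → 90 < 110
  Marsh: +10+70 → 80 ≥ 80
Round 2 — Marsh overflows.
  Eston: +10 → 10 < 60
  Lorne: +60 → 60 ≥ 50
Round 3 — Lorne overflows.
  Kelston: +95 → 95 ≥ 70
Round 4 — Kelston overflows.
No further overflows.

Inley, Kelston, Lorne, Marsh, Perry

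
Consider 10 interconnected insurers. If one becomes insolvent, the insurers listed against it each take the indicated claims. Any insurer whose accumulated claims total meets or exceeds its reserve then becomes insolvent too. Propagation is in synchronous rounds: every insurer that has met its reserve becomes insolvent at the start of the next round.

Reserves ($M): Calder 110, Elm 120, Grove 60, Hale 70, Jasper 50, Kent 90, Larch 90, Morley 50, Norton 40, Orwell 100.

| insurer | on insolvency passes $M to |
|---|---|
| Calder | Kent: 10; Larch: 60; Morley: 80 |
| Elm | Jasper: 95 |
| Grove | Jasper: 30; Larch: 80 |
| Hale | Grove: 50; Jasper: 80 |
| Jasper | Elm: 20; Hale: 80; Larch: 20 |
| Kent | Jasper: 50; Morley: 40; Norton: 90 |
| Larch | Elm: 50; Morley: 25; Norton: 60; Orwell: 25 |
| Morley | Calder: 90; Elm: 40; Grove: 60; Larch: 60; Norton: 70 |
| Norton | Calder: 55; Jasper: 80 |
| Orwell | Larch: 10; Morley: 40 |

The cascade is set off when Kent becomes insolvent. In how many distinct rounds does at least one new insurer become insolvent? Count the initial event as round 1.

Round 1 — Kent becomes insolvent (initial).
  Jasper: +50 → 50 ≥ 50
  Morley: +40 → 40 < 50
  Norton: +90 → 90 ≥ 40
Round 2 — Jasper, Norton become insolvent.
  Calder: +55 → 55 < 110
  Elm: +20 → 20 < 120
  Hale: +80 → 80 ≥ 70
  Larch: +20 → 20 < 90
Round 3 — Hale becomes insolvent.
  Grove: +50 → 50 < 60
No further insolvencies.

3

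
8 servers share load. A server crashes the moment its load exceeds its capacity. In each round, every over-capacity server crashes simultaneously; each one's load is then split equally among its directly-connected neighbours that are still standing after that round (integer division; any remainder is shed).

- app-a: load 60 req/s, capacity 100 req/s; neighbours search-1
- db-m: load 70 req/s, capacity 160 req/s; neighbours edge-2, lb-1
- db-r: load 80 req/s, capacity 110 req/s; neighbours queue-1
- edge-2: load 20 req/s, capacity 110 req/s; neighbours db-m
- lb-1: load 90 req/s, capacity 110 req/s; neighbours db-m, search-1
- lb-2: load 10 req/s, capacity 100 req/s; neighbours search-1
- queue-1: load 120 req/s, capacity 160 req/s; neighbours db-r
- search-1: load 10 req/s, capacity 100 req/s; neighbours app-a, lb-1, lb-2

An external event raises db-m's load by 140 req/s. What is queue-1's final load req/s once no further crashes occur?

120

Round 1 — db-m at 210 > 160. db-m crashes.
  db-m sheds 210 req/s to edge-2, lb-1: 105 each.
    edge-2: 20+105 = 125 > 110
    lb-1: 90+105 = 195 > 110
Round 2 — edge-2, lb-1 crash.
  edge-2 sheds 125 req/s: no online neighbours, lost.
  lb-1 sheds 195 req/s to search-1: 195 each.
    search-1: 10+195 = 205 > 100
Round 3 — search-1 crashes.
  search-1 sheds 205 req/s to app-a, lb-2: 102 each (1 lost).
    app-a: 60+102 = 162 > 100
    lb-2: 10+102 = 112 > 100
Round 4 — app-a, lb-2 crash.
  app-a sheds 162 req/s: no online neighbours, lost.
  lb-2 sheds 112 req/s: no online neighbours, lost.
No further crashes.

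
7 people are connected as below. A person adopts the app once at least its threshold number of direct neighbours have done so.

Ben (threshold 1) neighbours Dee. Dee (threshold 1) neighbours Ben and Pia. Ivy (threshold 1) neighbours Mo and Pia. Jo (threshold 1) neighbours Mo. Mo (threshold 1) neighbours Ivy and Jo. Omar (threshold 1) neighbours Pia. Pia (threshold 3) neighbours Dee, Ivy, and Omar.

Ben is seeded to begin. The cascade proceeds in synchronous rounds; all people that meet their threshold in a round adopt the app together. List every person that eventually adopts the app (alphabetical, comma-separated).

Ben, Dee

Round 1 — Ben adopts the app (initial).
Round 2 — checking thresholds:
  Dee: 1 of 2 neighbours ≥ 1, adopts the app.
Round 3 — no new adoptions; cascade stops.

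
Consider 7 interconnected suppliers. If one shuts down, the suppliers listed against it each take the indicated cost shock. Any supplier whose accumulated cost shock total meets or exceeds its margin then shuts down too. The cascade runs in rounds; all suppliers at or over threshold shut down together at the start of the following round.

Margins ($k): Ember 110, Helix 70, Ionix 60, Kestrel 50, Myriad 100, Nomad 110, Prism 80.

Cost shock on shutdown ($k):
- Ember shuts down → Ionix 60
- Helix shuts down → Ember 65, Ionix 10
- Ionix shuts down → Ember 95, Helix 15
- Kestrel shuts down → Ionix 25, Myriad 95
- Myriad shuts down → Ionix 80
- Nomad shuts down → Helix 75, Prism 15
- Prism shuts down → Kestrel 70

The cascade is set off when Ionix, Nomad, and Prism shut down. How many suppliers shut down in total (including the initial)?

6

Round 1 — Ionix, Nomad, Prism shut down (initial).
  Ember: +95 → 95 < 110
  Helix: +15+75 → 90 ≥ 70
  Kestrel: +70 → 70 ≥ 50
Round 2 — Helix, Kestrel shut down.
  Ember: +65 → 160 ≥ 110
  Myriad: +95 → 95 < 100
Round 3 — Ember shuts down.
No further shutdowns.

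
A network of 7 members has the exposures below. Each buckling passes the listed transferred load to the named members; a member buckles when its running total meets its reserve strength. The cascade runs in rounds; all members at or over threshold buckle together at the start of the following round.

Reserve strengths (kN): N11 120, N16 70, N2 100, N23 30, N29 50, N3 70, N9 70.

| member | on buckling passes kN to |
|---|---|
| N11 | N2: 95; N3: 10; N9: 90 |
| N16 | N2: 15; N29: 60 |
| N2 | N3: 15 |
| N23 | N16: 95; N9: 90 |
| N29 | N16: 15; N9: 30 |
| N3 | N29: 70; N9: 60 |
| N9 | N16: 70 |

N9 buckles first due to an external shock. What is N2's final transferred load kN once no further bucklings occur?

Round 1 — N9 buckles (initial).
  N16: +70 → 70 ≥ 70
Round 2 — N16 buckles.
  N2: +15 → 15 < 100
  N29: +60 → 60 ≥ 50
Round 3 — N29 buckles.
No further bucklings.

15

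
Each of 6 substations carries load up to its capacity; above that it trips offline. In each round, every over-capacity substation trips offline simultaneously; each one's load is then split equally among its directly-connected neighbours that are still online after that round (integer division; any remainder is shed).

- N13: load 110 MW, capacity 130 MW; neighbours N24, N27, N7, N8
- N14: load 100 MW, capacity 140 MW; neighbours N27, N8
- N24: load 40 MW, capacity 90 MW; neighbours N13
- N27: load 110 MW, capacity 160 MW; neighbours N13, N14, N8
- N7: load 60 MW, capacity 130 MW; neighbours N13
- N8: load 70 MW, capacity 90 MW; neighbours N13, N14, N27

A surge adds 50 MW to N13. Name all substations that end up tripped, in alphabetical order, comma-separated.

Round 1 — N13 at 160 > 130. N13 trips offline.
  N13 sheds 160 MW to N24, N27, N7, N8: 40 each.
    N24: 40+40 = 80 ≤ 90
    N27: 110+40 = 150 ≤ 160
    N7: 60+40 = 100 ≤ 130
    N8: 70+40 = 110 > 90
Round 2 — N8 trips offline.
  N8 sheds 110 MW to N14, N27: 55 each.
    N14: 100+55 = 155 > 140
    N27: 150+55 = 205 > 160
Round 3 — N14, N27 trip offline.
  N14 sheds 155 MW: no online neighbours, lost.
  N27 sheds 205 MW: no online neighbours, lost.
No further trips.

N13, N14, N27, N8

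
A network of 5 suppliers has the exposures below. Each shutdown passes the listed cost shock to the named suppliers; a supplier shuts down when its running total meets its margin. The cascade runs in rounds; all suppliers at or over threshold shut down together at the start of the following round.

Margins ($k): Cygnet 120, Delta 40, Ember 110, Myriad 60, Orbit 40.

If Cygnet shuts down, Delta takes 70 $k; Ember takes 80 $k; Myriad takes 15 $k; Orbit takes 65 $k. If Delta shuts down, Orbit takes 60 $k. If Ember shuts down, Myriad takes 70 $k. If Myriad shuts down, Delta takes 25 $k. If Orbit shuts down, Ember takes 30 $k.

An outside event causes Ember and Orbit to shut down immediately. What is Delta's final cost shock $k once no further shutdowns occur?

25

Round 1 — Ember, Orbit shut down (initial).
  Myriad: +70 → 70 ≥ 60
Round 2 — Myriad shuts down.
  Delta: +25 → 25 < 40
No further shutdowns.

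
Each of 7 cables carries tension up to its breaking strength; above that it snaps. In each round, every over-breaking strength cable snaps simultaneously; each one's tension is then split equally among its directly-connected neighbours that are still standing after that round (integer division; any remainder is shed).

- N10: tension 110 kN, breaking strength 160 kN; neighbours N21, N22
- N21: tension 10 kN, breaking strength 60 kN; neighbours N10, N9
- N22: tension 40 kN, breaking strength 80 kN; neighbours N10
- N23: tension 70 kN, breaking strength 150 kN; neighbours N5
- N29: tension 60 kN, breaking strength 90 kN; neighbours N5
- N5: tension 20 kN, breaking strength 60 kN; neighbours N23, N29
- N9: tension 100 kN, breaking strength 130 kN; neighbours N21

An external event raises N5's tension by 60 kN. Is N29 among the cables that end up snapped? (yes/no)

yes

Round 1 — N5 at 80 > 60. N5 snaps.
  N5 sheds 80 kN to N23, N29: 40 each.
    N23: 70+40 = 110 ≤ 150
    N29: 60+40 = 100 > 90
Round 2 — N29 snaps.
  N29 sheds 100 kN: no online neighbours, lost.
No further breaks.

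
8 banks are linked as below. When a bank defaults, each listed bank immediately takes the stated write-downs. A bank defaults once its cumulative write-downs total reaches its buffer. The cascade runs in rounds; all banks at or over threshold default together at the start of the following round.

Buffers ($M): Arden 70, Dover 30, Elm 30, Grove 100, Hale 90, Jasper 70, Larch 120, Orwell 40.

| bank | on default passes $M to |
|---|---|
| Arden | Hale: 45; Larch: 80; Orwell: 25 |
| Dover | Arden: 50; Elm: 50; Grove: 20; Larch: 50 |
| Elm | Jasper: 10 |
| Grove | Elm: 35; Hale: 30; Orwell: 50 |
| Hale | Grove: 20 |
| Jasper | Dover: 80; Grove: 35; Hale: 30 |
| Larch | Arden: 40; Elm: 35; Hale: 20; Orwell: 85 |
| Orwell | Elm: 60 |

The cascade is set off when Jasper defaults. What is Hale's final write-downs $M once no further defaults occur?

30

Round 1 — Jasper defaults (initial).
  Dover: +80 → 80 ≥ 30
  Grove: +35 → 35 < 100
  Hale: +30 → 30 < 90
Round 2 — Dover defaults.
  Arden: +50 → 50 < 70
  Elm: +50 → 50 ≥ 30
  Grove: +20 → 55 < 100
  Larch: +50 → 50 < 120
Round 3 — Elm defaults.
No further defaults.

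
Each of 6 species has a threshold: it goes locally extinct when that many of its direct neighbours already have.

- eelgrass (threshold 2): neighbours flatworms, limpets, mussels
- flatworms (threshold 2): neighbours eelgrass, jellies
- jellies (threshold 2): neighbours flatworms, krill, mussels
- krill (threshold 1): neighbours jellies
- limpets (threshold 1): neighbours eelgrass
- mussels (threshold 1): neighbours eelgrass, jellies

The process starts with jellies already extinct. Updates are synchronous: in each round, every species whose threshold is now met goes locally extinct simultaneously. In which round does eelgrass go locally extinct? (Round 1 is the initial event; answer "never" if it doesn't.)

never

Round 1 — jellies goes locally extinct (initial).
Round 2 — checking thresholds:
  flatworms: 1 of 2 neighbours < 2, holds.
  krill: 1 of 1 neighbours ≥ 1, goes locally extinct.
  mussels: 1 of 2 neighbours ≥ 1, goes locally extinct.
Round 3 — no new extinctions; cascade stops.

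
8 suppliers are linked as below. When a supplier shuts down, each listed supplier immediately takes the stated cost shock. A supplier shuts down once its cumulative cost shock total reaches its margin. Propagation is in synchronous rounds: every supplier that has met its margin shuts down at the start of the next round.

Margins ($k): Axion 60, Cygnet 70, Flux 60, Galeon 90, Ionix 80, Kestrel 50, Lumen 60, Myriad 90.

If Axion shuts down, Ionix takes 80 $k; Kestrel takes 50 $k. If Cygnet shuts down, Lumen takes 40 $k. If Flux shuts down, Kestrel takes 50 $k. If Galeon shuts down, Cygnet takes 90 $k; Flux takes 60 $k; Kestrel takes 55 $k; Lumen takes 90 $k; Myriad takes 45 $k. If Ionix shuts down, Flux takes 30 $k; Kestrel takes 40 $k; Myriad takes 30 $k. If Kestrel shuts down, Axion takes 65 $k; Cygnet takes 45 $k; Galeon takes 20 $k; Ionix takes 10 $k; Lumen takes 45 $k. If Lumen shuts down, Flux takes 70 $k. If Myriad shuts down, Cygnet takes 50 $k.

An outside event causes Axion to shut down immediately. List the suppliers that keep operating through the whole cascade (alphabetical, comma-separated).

Round 1 — Axion shuts down (initial).
  Ionix: +80 → 80 ≥ 80
  Kestrel: +50 → 50 ≥ 50
Round 2 — Ionix, Kestrel shut down.
  Cygnet: +45 → 45 < 70
  Flux: +30 → 30 < 60
  Galeon: +20 → 20 < 90
  Lumen: +45 → 45 < 60
  Myriad: +30 → 30 < 90
No further shutdowns.

Cygnet, Flux, Galeon, Lumen, Myriad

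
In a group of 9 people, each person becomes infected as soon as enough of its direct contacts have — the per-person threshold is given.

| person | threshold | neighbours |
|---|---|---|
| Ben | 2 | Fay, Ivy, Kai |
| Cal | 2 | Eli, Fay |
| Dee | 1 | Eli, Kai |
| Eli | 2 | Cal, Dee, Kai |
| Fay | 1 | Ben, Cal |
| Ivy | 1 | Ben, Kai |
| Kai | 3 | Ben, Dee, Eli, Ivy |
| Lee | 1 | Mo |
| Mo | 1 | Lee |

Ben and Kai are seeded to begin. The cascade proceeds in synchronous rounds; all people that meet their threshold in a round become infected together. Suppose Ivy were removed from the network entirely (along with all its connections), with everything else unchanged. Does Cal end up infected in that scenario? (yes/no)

With Ivy removed:
Round 1 — Ben, Kai become infected (initial).
Round 2 — checking thresholds:
  Dee: 1 of 2 neighbours ≥ 1, becomes infected.
  Eli: 1 of 3 neighbours < 2, not yet.
  Fay: 1 of 2 neighbours ≥ 1, becomes infected.
Round 3 — checking thresholds:
  Cal: 1 of 2 neighbours < 2, not yet.
  Eli: 2 of 3 neighbours ≥ 2, becomes infected.
Round 4 — checking thresholds:
  Cal: 2 of 2 neighbours ≥ 2, becomes infected.
Round 5 — no new infections; cascade stops.

yes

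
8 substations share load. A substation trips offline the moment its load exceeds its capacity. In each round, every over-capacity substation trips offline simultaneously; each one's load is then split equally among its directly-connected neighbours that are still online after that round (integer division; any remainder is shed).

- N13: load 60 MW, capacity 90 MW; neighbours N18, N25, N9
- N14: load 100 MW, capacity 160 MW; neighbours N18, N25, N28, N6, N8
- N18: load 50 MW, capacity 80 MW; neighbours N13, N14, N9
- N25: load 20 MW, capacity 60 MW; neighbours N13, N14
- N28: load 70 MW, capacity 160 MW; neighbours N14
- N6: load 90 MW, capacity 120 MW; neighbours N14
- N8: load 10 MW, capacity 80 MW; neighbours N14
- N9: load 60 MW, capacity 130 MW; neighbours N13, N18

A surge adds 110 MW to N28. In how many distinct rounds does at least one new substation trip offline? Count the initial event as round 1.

Round 1 — N28 at 180 > 160. N28 trips offline.
  N28 sheds 180 MW to N14: 180 each.
    N14: 100+180 = 280 > 160
Round 2 — N14 trips offline.
  N14 sheds 280 MW to N18, N25, N6, N8: 70 each.
    N18: 50+70 = 120 > 80
    N25: 20+70 = 90 > 60
    N6: 90+70 = 160 > 120
    N8: 10+70 = 80 ≤ 80
Round 3 — N18, N25, N6 trip offline.
  N18 sheds 120 MW to N13, N9: 60 each.
    N13: 60+60 = 120 > 90
    N9: 60+60 = 120 ≤ 130
  N25 sheds 90 MW to N13: 90 each.
    N13: 120+90 = 210 > 90
  N6 sheds 160 MW: no online neighbours, lost.
Round 4 — N13 trips offline.
  N13 sheds 210 MW to N9: 210 each.
    N9: 120+210 = 330 > 130
Round 5 — N9 trips offline.
  N9 sheds 330 MW: no online neighbours, lost.
No further trips.

5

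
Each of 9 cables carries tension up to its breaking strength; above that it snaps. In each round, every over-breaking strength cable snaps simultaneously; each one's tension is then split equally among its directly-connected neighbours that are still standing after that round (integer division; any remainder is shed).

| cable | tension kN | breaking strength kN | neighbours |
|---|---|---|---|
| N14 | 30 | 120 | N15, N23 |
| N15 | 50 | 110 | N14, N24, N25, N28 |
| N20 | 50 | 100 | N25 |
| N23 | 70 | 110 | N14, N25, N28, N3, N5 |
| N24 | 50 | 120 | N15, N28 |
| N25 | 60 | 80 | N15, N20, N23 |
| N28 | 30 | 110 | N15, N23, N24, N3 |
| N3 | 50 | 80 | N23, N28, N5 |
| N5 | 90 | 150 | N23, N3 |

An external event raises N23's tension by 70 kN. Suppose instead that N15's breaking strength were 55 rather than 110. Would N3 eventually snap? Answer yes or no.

no

With N15's breaking strength at 55:
Round 1 — N23 at 140 > 110. N23 snaps.
  N23 sheds 140 kN to N14, N25, N28, N3, N5: 28 each.
    N14: 30+28 = 58 ≤ 120
    N25: 60+28 = 88 > 80
    N28: 30+28 = 58 ≤ 110
    N3: 50+28 = 78 ≤ 80
    N5: 90+28 = 118 ≤ 150
Round 2 — N25 snaps.
  N25 sheds 88 kN to N15, N20: 44 each.
    N15: 50+44 = 94 > 55
    N20: 50+44 = 94 ≤ 100
Round 3 — N15 snaps.
  N15 sheds 94 kN to N14, N24, N28: 31 each (1 lost).
    N14: 58+31 = 89 ≤ 120
    N24: 50+31 = 81 ≤ 120
    N28: 58+31 = 89 ≤ 110
No further breaks.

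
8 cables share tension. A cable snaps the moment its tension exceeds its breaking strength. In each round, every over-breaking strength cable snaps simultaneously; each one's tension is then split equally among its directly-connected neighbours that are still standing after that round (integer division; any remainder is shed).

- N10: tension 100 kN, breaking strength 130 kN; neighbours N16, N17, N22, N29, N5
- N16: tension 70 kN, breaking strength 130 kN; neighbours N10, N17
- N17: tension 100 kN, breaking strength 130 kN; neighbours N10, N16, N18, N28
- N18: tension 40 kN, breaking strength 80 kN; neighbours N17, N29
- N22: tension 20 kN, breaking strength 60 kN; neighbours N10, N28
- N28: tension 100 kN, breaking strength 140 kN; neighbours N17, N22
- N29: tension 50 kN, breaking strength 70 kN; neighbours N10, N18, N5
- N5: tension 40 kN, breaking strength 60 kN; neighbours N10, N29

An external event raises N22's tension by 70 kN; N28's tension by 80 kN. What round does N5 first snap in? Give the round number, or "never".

Round 1 — N22 at 90 > 60; N28 at 180 > 140. N22, N28 snap.
  N22 sheds 90 kN to N10: 90 each.
    N10: 100+90 = 190 > 130
  N28 sheds 180 kN to N17: 180 each.
    N17: 100+180 = 280 > 130
Round 2 — N10, N17 snap.
  N10 sheds 190 kN to N16, N29, N5: 63 each (1 lost).
    N16: 70+63 = 133 > 130
    N29: 50+63 = 113 > 70
    N5: 40+63 = 103 > 60
  N17 sheds 280 kN to N16, N18: 140 each.
    N16: 133+140 = 273 > 130
    N18: 40+140 = 180 > 80
Round 3 — N16, N18, N29, N5 snap.
  N16 sheds 273 kN: no online neighbours, lost.
  N18 sheds 180 kN: no online neighbours, lost.
  N29 sheds 113 kN: no online neighbours, lost.
  N5 sheds 103 kN: no online neighbours, lost.
No further breaks.

3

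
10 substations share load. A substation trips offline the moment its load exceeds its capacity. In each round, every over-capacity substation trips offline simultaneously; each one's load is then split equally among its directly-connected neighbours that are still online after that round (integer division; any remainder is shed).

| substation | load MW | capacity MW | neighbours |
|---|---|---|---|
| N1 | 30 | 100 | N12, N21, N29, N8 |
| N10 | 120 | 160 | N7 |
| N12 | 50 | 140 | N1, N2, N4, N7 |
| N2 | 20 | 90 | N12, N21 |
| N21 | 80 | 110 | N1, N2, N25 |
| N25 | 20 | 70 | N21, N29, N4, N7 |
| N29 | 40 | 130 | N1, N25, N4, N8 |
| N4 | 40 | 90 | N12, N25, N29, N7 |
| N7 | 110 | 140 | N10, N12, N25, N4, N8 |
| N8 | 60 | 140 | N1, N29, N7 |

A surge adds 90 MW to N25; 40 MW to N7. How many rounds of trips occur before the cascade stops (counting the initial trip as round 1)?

4

Round 1 — N25 at 110 > 70; N7 at 150 > 140. N25, N7 trip offline.
  N25 sheds 110 MW to N21, N29, N4: 36 each (2 lost).
    N21: 80+36 = 116 > 110
    N29: 40+36 = 76 ≤ 130
    N4: 40+36 = 76 ≤ 90
  N7 sheds 150 MW to N10, N12, N4, N8: 37 each (2 lost).
    N10: 120+37 = 157 ≤ 160
    N12: 50+37 = 87 ≤ 140
    N4: 76+37 = 113 > 90
    N8: 60+37 = 97 ≤ 140
Round 2 — N21, N4 trip offline.
  N21 sheds 116 MW to N1, N2: 58 each.
    N1: 30+58 = 88 ≤ 100
    N2: 20+58 = 78 ≤ 90
  N4 sheds 113 MW to N12, N29: 56 each (1 lost).
    N12: 87+56 = 143 > 140
    N29: 76+56 = 132 > 130
Round 3 — N12, N29 trip offline.
  N12 sheds 143 MW to N1, N2: 71 each (1 lost).
    N1: 88+71 = 159 > 100
    N2: 78+71 = 149 > 90
  N29 sheds 132 MW to N1, N8: 66 each.
    N1: 159+66 = 225 > 100
    N8: 97+66 = 163 > 140
Round 4 — N1, N2, N8 trip offline.
  N1 sheds 225 MW: no online neighbours, lost.
  N2 sheds 149 MW: no online neighbours, lost.
  N8 sheds 163 MW: no online neighbours, lost.
No further trips.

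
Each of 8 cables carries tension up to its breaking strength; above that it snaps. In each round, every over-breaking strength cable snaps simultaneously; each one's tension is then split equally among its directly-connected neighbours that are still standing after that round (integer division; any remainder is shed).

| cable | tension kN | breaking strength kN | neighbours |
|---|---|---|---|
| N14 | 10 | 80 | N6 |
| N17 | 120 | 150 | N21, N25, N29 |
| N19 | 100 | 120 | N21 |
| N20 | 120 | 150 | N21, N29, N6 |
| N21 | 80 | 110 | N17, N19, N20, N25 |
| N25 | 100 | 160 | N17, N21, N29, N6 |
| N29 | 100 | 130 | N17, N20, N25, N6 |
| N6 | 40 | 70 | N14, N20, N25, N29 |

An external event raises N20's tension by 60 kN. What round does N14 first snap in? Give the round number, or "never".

Round 1 — N20 at 180 > 150. N20 snaps.
  N20 sheds 180 kN to N21, N29, N6: 60 each.
    N21: 80+60 = 140 > 110
    N29: 100+60 = 160 > 130
    N6: 40+60 = 100 > 70
Round 2 — N21, N29, N6 snap.
  N21 sheds 140 kN to N17, N19, N25: 46 each (2 lost).
    N17: 120+46 = 166 > 150
    N19: 100+46 = 146 > 120
    N25: 100+46 = 146 ≤ 160
  N29 sheds 160 kN to N17, N25: 80 each.
    N17: 166+80 = 246 > 150
    N25: 146+80 = 226 > 160
  N6 sheds 100 kN to N14, N25: 50 each.
    N14: 10+50 = 60 ≤ 80
    N25: 226+50 = 276 > 160
Round 3 — N17, N19, N25 snap.
  N17 sheds 246 kN: no online neighbours, lost.
  N19 sheds 146 kN: no online neighbours, lost.
  N25 sheds 276 kN: no online neighbours, lost.
No further breaks.

never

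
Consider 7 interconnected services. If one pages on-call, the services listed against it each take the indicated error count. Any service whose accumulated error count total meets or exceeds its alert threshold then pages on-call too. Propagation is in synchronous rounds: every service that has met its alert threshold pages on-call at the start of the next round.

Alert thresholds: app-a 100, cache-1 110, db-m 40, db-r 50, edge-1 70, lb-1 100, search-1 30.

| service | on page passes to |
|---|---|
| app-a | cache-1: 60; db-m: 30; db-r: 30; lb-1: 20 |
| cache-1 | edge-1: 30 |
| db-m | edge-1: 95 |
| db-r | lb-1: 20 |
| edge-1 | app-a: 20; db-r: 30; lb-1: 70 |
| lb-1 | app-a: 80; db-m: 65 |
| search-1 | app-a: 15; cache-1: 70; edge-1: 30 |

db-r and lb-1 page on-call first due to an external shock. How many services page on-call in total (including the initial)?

Round 1 — db-r, lb-1 page on-call (initial).
  app-a: +80 → 80 < 100
  db-m: +65 → 65 ≥ 40
Round 2 — db-m pages on-call.
  edge-1: +95 → 95 ≥ 70
Round 3 — edge-1 pages on-call.
  app-a: +20 → 100 ≥ 100
Round 4 — app-a pages on-call.
  cache-1: +60 → 60 < 110
No further pages.

5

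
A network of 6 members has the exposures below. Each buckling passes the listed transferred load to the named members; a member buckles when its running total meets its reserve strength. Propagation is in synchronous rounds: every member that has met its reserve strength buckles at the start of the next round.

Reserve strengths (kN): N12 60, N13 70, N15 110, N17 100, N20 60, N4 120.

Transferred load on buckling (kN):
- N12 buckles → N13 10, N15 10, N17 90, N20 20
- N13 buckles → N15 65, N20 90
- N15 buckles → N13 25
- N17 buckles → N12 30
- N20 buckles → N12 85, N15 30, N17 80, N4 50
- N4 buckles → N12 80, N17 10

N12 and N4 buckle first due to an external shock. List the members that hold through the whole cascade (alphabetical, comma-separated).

N13, N15, N20

Round 1 — N12, N4 buckle (initial).
  N13: +10 → 10 < 70
  N15: +10 → 10 < 110
  N17: +90+10 → 100 ≥ 100
  N20: +20 → 20 < 60
Round 2 — N17 buckles.
No further bucklings.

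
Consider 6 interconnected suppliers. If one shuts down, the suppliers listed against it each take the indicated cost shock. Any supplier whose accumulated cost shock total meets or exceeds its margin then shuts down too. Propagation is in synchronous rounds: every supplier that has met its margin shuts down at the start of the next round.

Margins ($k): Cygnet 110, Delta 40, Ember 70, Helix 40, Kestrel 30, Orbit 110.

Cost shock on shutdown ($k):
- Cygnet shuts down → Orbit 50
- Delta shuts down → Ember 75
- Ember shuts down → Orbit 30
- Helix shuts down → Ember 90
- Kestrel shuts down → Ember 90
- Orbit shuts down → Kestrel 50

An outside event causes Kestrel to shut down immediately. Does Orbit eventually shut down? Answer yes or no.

Round 1 — Kestrel shuts down (initial).
  Ember: +90 → 90 ≥ 70
Round 2 — Ember shuts down.
  Orbit: +30 → 30 < 110
No further shutdowns.

no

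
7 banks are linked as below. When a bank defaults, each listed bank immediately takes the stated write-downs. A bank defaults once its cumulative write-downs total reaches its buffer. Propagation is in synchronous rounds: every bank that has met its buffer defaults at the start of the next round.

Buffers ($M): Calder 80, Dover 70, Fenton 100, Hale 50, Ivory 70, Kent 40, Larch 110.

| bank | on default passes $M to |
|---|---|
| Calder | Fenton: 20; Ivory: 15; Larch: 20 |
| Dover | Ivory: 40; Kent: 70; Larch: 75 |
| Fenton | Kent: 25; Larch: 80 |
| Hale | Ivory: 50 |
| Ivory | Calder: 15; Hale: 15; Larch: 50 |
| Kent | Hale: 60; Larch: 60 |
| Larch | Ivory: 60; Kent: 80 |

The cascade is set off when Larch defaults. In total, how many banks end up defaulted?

4

Round 1 — Larch defaults (initial).
  Ivory: +60 → 60 < 70
  Kent: +80 → 80 ≥ 40
Round 2 — Kent defaults.
  Hale: +60 → 60 ≥ 50
Round 3 — Hale defaults.
  Ivory: +50 → 110 ≥ 70
Round 4 — Ivory defaults.
  Calder: +15 → 15 < 80
No further defaults.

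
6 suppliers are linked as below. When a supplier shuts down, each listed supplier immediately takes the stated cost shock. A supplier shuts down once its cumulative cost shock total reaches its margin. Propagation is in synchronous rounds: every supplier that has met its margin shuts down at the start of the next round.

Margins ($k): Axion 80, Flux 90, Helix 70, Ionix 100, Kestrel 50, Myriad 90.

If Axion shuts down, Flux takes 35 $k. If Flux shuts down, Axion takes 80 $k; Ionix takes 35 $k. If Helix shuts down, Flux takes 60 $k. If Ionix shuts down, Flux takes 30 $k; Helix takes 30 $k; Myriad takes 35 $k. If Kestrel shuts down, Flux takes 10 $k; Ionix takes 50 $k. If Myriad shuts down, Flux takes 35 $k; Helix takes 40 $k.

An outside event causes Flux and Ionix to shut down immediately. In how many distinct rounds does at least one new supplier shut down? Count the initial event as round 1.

Round 1 — Flux, Ionix shut down (initial).
  Axion: +80 → 80 ≥ 80
  Helix: +30 → 30 < 70
  Myriad: +35 → 35 < 90
Round 2 — Axion shuts down.
No further shutdowns.

2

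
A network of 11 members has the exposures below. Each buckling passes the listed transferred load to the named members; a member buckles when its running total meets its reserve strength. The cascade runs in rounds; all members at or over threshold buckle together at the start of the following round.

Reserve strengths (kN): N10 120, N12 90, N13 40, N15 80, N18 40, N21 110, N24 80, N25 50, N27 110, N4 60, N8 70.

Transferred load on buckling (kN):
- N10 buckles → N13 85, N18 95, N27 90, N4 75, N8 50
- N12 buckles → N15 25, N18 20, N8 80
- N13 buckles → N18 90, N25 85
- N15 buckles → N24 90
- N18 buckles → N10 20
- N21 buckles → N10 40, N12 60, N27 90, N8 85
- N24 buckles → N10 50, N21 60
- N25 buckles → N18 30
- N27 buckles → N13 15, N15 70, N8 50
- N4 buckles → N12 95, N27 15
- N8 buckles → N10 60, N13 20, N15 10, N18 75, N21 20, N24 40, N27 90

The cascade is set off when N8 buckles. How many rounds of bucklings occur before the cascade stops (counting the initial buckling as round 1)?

Round 1 — N8 buckles (initial).
  N10: +60 → 60 < 120
  N13: +20 → 20 < 40
  N15: +10 → 10 < 80
  N18: +75 → 75 ≥ 40
  N21: +20 → 20 < 110
  N24: +40 → 40 < 80
  N27: +90 → 90 < 110
Round 2 — N18 buckles.
  N10: +20 → 80 < 120
No further bucklings.

2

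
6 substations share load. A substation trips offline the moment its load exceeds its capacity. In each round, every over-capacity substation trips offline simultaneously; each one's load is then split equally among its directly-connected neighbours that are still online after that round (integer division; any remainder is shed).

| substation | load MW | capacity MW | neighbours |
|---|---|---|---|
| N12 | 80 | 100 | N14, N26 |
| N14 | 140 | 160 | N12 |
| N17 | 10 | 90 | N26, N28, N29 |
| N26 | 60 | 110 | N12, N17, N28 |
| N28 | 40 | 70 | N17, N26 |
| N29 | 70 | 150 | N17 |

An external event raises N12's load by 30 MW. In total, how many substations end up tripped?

Round 1 — N12 at 110 > 100. N12 trips offline.
  N12 sheds 110 MW to N14, N26: 55 each.
    N14: 140+55 = 195 > 160
    N26: 60+55 = 115 > 110
Round 2 — N14, N26 trip offline.
  N14 sheds 195 MW: no online neighbours, lost.
  N26 sheds 115 MW to N17, N28: 57 each (1 lost).
    N17: 10+57 = 67 ≤ 90
    N28: 40+57 = 97 > 70
Round 3 — N28 trips offline.
  N28 sheds 97 MW to N17: 97 each.
    N17: 67+97 = 164 > 90
Round 4 — N17 trips offline.
  N17 sheds 164 MW to N29: 164 each.
    N29: 70+164 = 234 > 150
Round 5 — N29 trips offline.
  N29 sheds 234 MW: no online neighbours, lost.
No further trips.

6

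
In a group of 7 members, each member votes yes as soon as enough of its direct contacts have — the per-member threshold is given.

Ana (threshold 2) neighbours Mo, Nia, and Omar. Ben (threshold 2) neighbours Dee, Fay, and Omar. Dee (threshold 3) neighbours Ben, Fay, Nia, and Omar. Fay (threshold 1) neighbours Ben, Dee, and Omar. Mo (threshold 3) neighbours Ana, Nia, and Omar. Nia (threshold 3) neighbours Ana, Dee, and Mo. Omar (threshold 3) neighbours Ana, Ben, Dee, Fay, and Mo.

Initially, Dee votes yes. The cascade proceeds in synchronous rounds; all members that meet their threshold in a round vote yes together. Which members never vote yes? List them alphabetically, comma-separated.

Round 1 — Dee votes yes (initial).
Round 2 — checking thresholds:
  Ben: 1 of 3 neighbours < 2, holds.
  Fay: 1 of 3 neighbours ≥ 1, votes yes.
  Nia: 1 of 3 neighbours < 3, holds.
  Omar: 1 of 5 neighbours < 3, holds.
Round 3 — checking thresholds:
  Ben: 2 of 3 neighbours ≥ 2, votes yes.
  Nia: 1 of 3 neighbours < 3, holds.
  Omar: 2 of 5 neighbours < 3, holds.
Round 4 — checking thresholds:
  Nia: 1 of 3 neighbours < 3, holds.
  Omar: 3 of 5 neighbours ≥ 3, votes yes.
Round 5 — no new yes votes; cascade stops.

Ana, Mo, Nia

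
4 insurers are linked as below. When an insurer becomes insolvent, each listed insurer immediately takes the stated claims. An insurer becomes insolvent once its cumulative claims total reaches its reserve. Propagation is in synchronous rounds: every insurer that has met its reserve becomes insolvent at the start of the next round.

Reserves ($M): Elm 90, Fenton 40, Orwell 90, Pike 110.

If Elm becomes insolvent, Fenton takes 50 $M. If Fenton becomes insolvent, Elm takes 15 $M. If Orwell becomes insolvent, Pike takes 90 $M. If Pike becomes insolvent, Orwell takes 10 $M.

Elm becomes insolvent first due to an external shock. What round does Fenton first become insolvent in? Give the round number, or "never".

2

Round 1 — Elm becomes insolvent (initial).
  Fenton: +50 → 50 ≥ 40
Round 2 — Fenton becomes insolvent.
No further insolvencies.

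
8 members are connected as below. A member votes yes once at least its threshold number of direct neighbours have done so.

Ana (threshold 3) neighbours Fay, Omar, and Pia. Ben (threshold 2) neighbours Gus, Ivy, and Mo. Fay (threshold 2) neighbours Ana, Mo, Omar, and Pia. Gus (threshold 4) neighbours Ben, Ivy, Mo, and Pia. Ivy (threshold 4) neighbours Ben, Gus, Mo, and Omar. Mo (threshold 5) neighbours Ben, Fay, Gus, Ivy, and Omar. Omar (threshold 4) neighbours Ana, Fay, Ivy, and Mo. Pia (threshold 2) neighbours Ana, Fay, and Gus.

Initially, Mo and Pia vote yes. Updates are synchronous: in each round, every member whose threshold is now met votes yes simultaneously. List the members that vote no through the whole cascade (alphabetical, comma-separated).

Round 1 — Mo, Pia vote yes (initial).
Round 2 — checking thresholds:
  Ana: 1 of 3 neighbours < 3, not yet.
  Ben: 1 of 3 neighbours < 2, not yet.
  Fay: 2 of 4 neighbours ≥ 2, votes yes.
  Gus: 2 of 4 neighbours < 4, not yet.
  Ivy: 1 of 4 neighbours < 4, not yet.
  Omar: 1 of 4 neighbours < 4, not yet.
Round 3 — no new yes votes; cascade stops.

Ana, Ben, Gus, Ivy, Omar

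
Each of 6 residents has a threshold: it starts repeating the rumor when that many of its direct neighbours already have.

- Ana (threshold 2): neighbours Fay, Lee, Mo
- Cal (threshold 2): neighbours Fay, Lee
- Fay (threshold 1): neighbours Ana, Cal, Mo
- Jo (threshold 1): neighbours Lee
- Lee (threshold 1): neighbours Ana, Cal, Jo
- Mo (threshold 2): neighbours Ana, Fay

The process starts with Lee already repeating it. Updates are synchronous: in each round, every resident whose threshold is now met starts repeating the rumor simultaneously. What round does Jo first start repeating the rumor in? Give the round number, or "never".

2

Round 1 — Lee starts repeating the rumor (initial).
Round 2 — checking thresholds:
  Ana: 1 of 3 neighbours < 2, below threshold.
  Cal: 1 of 2 neighbours < 2, below threshold.
  Jo: 1 of 1 neighbours ≥ 1, starts repeating the rumor.
Round 3 — no new spreads; cascade stops.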